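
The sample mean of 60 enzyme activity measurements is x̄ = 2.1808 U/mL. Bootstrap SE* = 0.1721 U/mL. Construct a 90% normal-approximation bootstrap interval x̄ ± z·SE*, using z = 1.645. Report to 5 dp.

Margin = 1.645 × 0.1721 = 0.283104
Interval: 2.1808 ± 0.283104

(1.89770, 2.46390)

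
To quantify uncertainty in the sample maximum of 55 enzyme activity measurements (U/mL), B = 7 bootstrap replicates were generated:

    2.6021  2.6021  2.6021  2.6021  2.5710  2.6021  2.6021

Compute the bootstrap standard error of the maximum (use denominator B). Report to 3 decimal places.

SE* = 0.011

Bootstrap SE is the standard deviation of the 7 replicate maximums.
Mean of replicates: (2.6021 + 2.6021 + 2.6021 + 2.6021 + 2.5710 + 2.6021 + 2.6021) / 7 = 18.18360 / 7 = 2.59766
Sum of squared deviations: (+0.00444)² + (+0.00444)² + (+0.00444)² + (+0.00444)² + (−0.02666)² + (+0.00444)² + (+0.00444)² = 0.00083
Variance = 0.00083 / 7 = 0.00012
SE* = √0.00012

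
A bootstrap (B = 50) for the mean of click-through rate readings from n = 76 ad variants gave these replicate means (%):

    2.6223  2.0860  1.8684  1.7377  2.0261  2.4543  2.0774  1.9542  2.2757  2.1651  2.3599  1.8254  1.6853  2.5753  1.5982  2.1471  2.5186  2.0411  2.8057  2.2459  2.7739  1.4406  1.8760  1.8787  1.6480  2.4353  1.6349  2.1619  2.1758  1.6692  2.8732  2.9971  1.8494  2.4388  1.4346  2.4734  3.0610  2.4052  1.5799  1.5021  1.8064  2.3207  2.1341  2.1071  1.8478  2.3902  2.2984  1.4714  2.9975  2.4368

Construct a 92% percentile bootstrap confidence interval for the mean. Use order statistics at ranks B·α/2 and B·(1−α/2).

(1.4406, 2.9971)

Sorted replicates: 1.4346, 1.4406, 1.4714, 1.5021, 1.5799, 1.5982, 1.6349, 1.6480, 1.6692, 1.6853, 1.7377, 1.8064, 1.8254, 1.8478, 1.8494, 1.8684, 1.8760, 1.8787, 1.9542, 2.0261, 2.0411, 2.0774, 2.0860, 2.1071, 2.1341, 2.1471, 2.1619, 2.1651, 2.1758, 2.2459, 2.2757, 2.2984, 2.3207, 2.3599, 2.3902, 2.4052, 2.4353, 2.4368, 2.4388, 2.4543, 2.4734, 2.5186, 2.5753, 2.6223, 2.7739, 2.8057, 2.8732, 2.9971, 2.9975, 3.0610
α = 0.08; lower rank = 50 × 0.040 = 2; upper rank = 50 × 0.960 = 48.
The 2nd smallest replicate is 1.4406; the 48th is 2.9971.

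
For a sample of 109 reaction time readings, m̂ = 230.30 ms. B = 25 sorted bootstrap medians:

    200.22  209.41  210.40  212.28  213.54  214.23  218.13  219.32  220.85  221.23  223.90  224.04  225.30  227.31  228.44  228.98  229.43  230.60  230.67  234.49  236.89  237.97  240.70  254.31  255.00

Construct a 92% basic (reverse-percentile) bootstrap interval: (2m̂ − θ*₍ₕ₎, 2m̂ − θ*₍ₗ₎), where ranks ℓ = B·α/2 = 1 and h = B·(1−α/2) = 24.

(206.29, 260.38)

Percentile endpoints at ranks 1 and 24: θ*₍1₎ = 200.22, θ*₍24₎ = 254.31.
Basic interval reflects these around m̂:
  lower = 2 × 230.30 − 254.31 = 206.29
  upper = 2 × 230.30 − 200.22 = 260.38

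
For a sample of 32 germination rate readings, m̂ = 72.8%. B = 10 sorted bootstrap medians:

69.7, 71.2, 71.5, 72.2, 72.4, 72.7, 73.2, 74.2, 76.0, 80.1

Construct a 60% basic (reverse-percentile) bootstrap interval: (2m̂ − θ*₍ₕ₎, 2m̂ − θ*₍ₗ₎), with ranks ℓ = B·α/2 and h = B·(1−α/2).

Percentile endpoints at ranks 2 and 8: θ*₍2₎ = 71.2, θ*₍8₎ = 74.2.
Basic interval reflects these around m̂:
  lower = 2 × 72.8 − 74.2 = 71.4
  upper = 2 × 72.8 − 71.2 = 74.4

(71.4, 74.4)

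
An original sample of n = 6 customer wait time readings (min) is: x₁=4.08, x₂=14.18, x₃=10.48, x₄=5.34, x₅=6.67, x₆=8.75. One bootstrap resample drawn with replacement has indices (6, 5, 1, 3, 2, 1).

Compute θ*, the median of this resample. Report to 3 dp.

Resample values: 8.75, 6.67, 4.08, 10.48, 14.18, 4.08.
Sorted: 4.08, 4.08, 6.67, 8.75, 10.48, 14.18
Median = average of the two middle values = 7.710

θ* = 7.710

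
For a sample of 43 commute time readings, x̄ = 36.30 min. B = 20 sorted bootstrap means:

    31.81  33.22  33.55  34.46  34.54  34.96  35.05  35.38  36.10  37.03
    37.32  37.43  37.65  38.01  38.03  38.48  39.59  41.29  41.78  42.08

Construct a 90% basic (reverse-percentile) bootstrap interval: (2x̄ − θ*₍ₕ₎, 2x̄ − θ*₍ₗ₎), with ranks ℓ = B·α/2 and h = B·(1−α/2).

Percentile endpoints at ranks 1 and 19: θ*₍1₎ = 31.81, θ*₍19₎ = 41.78.
Basic interval reflects these around x̄:
  lower = 2 × 36.30 − 41.78 = 30.82
  upper = 2 × 36.30 − 31.81 = 40.79

(30.82, 40.79)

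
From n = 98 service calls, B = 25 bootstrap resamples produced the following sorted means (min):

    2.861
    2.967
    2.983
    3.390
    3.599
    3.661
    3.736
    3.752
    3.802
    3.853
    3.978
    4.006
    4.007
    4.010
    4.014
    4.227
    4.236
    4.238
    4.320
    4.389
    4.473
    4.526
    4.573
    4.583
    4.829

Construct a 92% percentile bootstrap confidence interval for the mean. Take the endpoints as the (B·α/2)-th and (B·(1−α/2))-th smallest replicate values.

α = 0.08; lower rank = 25 × 0.040 = 1; upper rank = 25 × 0.960 = 24.
The 1st smallest replicate is 2.861; the 24th is 4.583.

(2.861, 4.583)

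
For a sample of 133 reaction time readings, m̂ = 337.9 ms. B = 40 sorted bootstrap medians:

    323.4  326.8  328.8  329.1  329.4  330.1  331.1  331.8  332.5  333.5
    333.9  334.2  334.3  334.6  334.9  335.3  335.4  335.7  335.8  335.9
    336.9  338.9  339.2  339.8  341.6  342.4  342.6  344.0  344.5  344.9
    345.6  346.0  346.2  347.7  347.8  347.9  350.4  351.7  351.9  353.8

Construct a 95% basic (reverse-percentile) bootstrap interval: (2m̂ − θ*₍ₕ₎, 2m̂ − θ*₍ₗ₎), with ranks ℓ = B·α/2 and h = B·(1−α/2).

(323.9, 352.4)

Percentile endpoints at ranks 1 and 39: θ*₍1₎ = 323.4, θ*₍39₎ = 351.9.
Basic interval reflects these around m̂:
  lower = 2 × 337.9 − 351.9 = 323.9
  upper = 2 × 337.9 − 323.4 = 352.4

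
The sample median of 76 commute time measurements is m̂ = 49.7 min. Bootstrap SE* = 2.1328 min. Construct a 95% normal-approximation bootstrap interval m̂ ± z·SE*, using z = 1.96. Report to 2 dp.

Margin = 1.96 × 2.1328 = 4.180
Interval: 49.7 ± 4.180

(45.52, 53.88)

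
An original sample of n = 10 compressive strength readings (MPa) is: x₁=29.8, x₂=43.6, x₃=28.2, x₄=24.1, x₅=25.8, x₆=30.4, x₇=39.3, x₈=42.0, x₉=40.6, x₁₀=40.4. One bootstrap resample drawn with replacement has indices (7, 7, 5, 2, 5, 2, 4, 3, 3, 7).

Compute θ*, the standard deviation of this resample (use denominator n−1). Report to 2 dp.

Resample values: 39.3, 39.3, 25.8, 43.6, 25.8, 43.6, 24.1, 28.2, 28.2, 39.3.
Mean = 33.7200; sum of squared deviations = 567.5760
s² = 567.5760 / 9 = 63.0640
s = √63.0640 = 7.94

θ* = 7.94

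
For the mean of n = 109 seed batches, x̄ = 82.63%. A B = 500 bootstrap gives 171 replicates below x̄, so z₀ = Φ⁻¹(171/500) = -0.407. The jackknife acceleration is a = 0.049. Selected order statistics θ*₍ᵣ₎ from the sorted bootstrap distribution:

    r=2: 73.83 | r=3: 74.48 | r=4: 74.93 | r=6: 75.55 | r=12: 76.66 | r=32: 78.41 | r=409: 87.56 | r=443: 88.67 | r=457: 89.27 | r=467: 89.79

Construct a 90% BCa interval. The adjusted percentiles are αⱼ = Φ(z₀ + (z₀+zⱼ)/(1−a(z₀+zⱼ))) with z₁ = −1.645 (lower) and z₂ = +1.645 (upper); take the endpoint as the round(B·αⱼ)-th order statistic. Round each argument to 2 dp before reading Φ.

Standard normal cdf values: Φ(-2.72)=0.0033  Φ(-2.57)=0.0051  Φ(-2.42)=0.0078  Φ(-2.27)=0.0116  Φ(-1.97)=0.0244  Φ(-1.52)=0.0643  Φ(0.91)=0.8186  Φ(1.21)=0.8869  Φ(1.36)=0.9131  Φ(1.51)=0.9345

(75.55, 87.56)

Lower: z₀ + z₁ = -0.407 + (-1.645) = -2.052; 1 − a(z₀+z₁) = 1 − (0.049)(-2.052) = 1.1005; argument = -0.407 + (-2.052)/1.1005 = -2.2715 → -2.27.
α₁ = Φ(-2.27) = 0.0116; rank = round(500 × 0.0116) = 6; θ*₍6₎ = 75.55.
Upper: z₀ + z₂ = 1.238; 1 − a(z₀+z₂) = 0.9393; argument = 0.9109 → 0.91; α₂ = 0.8186; rank = 409; θ*₍409₎ = 87.56.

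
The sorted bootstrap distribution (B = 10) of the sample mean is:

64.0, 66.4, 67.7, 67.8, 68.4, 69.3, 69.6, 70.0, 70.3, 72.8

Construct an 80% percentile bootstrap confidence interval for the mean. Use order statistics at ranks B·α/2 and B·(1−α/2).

α = 0.20; lower rank = 10 × 0.100 = 1; upper rank = 10 × 0.900 = 9.
The 1st smallest replicate is 64.0; the 9th is 70.3.

(64.0, 70.3)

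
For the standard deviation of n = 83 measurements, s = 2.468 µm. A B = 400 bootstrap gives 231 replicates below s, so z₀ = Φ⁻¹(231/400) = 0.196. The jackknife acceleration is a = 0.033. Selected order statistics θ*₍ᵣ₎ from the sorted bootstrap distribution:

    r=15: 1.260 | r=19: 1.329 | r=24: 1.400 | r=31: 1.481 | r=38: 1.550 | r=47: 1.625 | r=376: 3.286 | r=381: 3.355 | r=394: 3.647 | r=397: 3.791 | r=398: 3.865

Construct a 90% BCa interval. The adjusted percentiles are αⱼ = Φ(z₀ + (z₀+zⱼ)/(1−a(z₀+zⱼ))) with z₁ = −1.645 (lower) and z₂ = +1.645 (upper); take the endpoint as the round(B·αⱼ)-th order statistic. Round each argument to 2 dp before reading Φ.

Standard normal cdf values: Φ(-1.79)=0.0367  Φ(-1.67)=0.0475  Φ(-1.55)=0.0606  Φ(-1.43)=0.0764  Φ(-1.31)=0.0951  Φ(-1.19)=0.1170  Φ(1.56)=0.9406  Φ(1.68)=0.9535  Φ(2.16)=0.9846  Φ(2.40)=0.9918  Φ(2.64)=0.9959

Lower: z₀ + z₁ = 0.196 + (-1.645) = -1.449; 1 − a(z₀+z₁) = 1 − (0.033)(-1.449) = 1.0478; argument = 0.196 + (-1.449)/1.0478 = -1.1869 → -1.19.
α₁ = Φ(-1.19) = 0.1170; rank = round(400 × 0.1170) = 47; θ*₍47₎ = 1.625.
Upper: z₀ + z₂ = 1.841; 1 − a(z₀+z₂) = 0.9392; argument = 2.1561 → 2.16; α₂ = 0.9846; rank = 394; θ*₍394₎ = 3.647.

(1.625, 3.647)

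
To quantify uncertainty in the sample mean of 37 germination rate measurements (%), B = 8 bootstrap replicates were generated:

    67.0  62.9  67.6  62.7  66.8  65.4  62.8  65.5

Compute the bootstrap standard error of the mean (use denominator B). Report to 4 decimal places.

SE* = 1.9003

Bootstrap SE is the standard deviation of the 8 replicate means.
Mean of replicates: (67.0 + 62.9 + 67.6 + 62.7 + 66.8 + 65.4 + 62.8 + 65.5) / 8 = 520.70000 / 8 = 65.08750
Sum of squared deviations: (+1.91250)² + (−2.18750)² + (+2.51250)² + (−2.38750)² + (+1.71250)² + (+0.31250)² + (−2.28750)² + (+0.41250)² = 28.88875
Variance = 28.88875 / 8 = 3.61109
SE* = √3.61109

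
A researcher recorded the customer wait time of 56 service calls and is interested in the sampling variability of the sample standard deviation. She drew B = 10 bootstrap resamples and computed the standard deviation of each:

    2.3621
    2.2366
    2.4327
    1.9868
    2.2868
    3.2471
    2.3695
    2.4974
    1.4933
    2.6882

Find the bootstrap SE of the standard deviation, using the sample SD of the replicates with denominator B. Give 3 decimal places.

Bootstrap SE is the standard deviation of the 10 replicate standard deviations.
Mean of replicates: (2.3621 + 2.2366 + 2.4327 + 1.9868 + 2.2868 + 3.2471 + 2.3695 + 2.4974 + 1.4933 + 2.6882) / 10 = 23.60050 / 10 = 2.36005
Sum of squared deviations: (+0.00205)² + (−0.12345)² + (+0.07265)² + (−0.37325)² + (−0.07325)² + (+0.88705)² + (+0.00945)² + (+0.13735)² + (−0.86675)² + (+0.32815)² = 1.82995
Variance = 1.82995 / 10 = 0.18300
SE* = √0.18300

SE* = 0.428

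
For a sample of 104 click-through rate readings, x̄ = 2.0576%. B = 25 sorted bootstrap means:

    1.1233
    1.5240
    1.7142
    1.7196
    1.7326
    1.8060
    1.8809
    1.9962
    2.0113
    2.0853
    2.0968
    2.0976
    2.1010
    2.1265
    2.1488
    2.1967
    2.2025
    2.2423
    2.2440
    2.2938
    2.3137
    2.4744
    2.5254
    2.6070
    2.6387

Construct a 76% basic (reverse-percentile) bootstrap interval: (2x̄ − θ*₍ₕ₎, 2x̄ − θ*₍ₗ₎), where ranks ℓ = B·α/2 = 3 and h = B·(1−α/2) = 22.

Percentile endpoints at ranks 3 and 22: θ*₍3₎ = 1.7142, θ*₍22₎ = 2.4744.
Basic interval reflects these around x̄:
  lower = 2 × 2.0576 − 2.4744 = 1.6408
  upper = 2 × 2.0576 − 1.7142 = 2.4010

(1.6408, 2.4010)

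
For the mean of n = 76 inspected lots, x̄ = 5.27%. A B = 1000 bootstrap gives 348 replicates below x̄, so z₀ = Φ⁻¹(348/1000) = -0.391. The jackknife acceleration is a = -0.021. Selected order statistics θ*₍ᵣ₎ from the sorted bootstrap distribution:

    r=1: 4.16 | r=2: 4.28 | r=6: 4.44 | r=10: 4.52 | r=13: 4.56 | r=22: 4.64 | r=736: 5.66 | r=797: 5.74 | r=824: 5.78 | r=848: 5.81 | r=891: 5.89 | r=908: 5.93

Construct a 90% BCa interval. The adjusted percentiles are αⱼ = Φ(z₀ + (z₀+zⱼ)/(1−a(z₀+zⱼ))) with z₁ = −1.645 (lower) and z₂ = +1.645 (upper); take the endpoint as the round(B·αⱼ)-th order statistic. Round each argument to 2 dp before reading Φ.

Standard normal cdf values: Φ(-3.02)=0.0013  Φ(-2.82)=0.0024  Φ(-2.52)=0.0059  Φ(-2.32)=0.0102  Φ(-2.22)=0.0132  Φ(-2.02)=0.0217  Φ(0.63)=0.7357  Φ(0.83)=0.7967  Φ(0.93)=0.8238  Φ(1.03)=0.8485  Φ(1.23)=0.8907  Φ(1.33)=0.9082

(4.44, 5.74)

Lower: z₀ + z₁ = -0.391 + (-1.645) = -2.036; 1 − a(z₀+z₁) = 1 − (-0.021)(-2.036) = 0.9572; argument = -0.391 + (-2.036)/0.9572 = -2.5179 → -2.52.
α₁ = Φ(-2.52) = 0.0059; rank = round(1000 × 0.0059) = 6; θ*₍6₎ = 4.44.
Upper: z₀ + z₂ = 1.254; 1 − a(z₀+z₂) = 1.0263; argument = 0.8308 → 0.83; α₂ = 0.7967; rank = 797; θ*₍797₎ = 5.74.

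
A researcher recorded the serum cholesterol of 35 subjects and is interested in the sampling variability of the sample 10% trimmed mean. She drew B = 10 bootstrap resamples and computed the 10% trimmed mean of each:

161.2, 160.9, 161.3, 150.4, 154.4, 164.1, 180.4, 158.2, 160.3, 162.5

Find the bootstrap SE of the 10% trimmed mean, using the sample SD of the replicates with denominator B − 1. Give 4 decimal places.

SE* = 7.8262

Bootstrap SE is the standard deviation of the 10 replicate 10% trimmed means.
Mean of replicates: (161.2 + 160.9 + 161.3 + 150.4 + 154.4 + 164.1 + 180.4 + 158.2 + 160.3 + 162.5) / 10 = 1613.70000 / 10 = 161.37000
Sum of squared deviations: (−0.17000)² + (−0.47000)² + (−0.07000)² + (−10.97000)² + (−6.97000)² + (+2.73000)² + (+19.03000)² + (−3.17000)² + (−1.07000)² + (+1.13000)² = 551.24100
Variance = 551.24100 / 9 = 61.24900
SE* = √61.24900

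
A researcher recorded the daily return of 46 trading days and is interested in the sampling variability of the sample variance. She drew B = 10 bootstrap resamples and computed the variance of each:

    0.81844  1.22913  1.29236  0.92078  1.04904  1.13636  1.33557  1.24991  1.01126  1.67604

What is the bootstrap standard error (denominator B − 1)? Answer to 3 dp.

SE* = 0.244

Bootstrap SE is the standard deviation of the 10 replicate variances.
Mean of replicates: (0.81844 + 1.22913 + 1.29236 + 0.92078 + 1.04904 + 1.13636 + 1.33557 + 1.24991 + 1.01126 + 1.67604) / 10 = 11.718890 / 10 = 1.171889
Sum of squared deviations: (−0.353449)² + (+0.057241)² + (+0.120471)² + (−0.251109)² + (−0.122849)² + (−0.035529)² + (+0.163681)² + (+0.078021)² + (−0.160629)² + (+0.504151)² = 0.534975
Variance = 0.534975 / 9 = 0.059442
SE* = √0.059442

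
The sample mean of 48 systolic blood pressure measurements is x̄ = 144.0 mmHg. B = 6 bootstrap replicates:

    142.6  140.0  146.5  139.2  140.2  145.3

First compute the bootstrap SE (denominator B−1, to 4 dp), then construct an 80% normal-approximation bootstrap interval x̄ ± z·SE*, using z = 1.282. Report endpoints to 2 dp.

Mean of replicates = 142.3000; sum of squared deviations = 46.0400; SE* = √(46.0400/5) = 3.0345
Margin = 1.282 × 3.0345 = 3.890
Interval: 144.0 ± 3.890

(140.11, 147.89)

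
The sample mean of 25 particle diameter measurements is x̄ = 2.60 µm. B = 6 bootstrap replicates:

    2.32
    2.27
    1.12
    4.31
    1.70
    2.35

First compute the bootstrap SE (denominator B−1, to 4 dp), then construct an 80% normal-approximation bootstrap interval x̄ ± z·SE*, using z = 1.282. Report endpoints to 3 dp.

(1.221, 3.979)

Mean of replicates = 2.3450; sum of squared deviations = 5.7841; SE* = √(5.7841/5) = 1.0756
Margin = 1.282 × 1.0756 = 1.3789
Interval: 2.60 ± 1.3789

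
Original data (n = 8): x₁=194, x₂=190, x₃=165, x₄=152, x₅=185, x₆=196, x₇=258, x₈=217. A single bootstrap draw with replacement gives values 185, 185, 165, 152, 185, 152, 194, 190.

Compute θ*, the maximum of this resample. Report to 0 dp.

θ* = 194

Maximum = 194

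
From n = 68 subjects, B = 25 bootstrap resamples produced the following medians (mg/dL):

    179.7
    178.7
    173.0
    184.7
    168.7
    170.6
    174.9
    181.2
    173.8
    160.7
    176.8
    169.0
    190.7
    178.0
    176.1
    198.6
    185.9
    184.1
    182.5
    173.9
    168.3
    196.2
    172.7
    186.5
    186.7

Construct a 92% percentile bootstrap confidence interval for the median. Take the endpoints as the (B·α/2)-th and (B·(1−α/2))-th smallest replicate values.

Sorted replicates: 160.7, 168.3, 168.7, 169.0, 170.6, 172.7, 173.0, 173.8, 173.9, 174.9, 176.1, 176.8, 178.0, 178.7, 179.7, 181.2, 182.5, 184.1, 184.7, 185.9, 186.5, 186.7, 190.7, 196.2, 198.6
α = 0.08; lower rank = 25 × 0.040 = 1; upper rank = 25 × 0.960 = 24.
The 1st smallest replicate is 160.7; the 24th is 196.2.

(160.7, 196.2)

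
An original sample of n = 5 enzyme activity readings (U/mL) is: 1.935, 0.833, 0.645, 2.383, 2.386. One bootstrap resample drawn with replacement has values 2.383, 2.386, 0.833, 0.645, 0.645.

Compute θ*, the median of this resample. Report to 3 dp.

Sorted: 0.645, 0.645, 0.833, 2.383, 2.386
Median = middle value = 0.833

θ* = 0.833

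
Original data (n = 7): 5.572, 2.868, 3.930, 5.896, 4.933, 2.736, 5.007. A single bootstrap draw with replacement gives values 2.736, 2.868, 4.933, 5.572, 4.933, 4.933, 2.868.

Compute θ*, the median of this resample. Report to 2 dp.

Sorted: 2.736, 2.868, 2.868, 4.933, 4.933, 4.933, 5.572
Median = middle value = 4.93

θ* = 4.93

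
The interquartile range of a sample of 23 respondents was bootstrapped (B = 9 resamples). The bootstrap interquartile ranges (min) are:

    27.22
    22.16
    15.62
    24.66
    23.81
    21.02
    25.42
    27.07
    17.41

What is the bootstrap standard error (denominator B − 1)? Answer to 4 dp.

SE* = 4.0808

Bootstrap SE is the standard deviation of the 9 replicate interquartile ranges.
Mean of replicates: (27.22 + 22.16 + 15.62 + 24.66 + 23.81 + 21.02 + 25.42 + 27.07 + 17.41) / 9 = 204.39000 / 9 = 22.71000
Sum of squared deviations: (+4.51000)² + (−0.55000)² + (−7.09000)² + (+1.95000)² + (+1.10000)² + (−1.69000)² + (+2.71000)² + (+4.36000)² + (−5.30000)² = 133.22300
Variance = 133.22300 / 8 = 16.65288
SE* = √16.65288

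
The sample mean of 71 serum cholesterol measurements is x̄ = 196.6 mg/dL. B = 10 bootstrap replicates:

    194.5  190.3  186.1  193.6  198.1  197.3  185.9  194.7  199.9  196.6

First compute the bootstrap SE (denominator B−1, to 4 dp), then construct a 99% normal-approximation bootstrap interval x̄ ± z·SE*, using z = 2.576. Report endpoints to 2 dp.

(184.13, 209.07)

Mean of replicates = 193.7000; sum of squared deviations = 210.9800; SE* = √(210.9800/9) = 4.8417
Margin = 2.576 × 4.8417 = 12.472
Interval: 196.6 ± 12.472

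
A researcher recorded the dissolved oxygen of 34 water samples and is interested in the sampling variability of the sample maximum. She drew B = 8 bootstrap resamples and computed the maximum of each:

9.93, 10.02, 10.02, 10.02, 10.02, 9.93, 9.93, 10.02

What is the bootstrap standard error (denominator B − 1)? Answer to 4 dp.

Bootstrap SE is the standard deviation of the 8 replicate maximums.
Mean of replicates: (9.93 + 10.02 + 10.02 + 10.02 + 10.02 + 9.93 + 9.93 + 10.02) / 8 = 79.89000 / 8 = 9.98625
Sum of squared deviations: (−0.05625)² + (+0.03375)² + (+0.03375)² + (+0.03375)² + (+0.03375)² + (−0.05625)² + (−0.05625)² + (+0.03375)² = 0.01519
Variance = 0.01519 / 7 = 0.00217
SE* = √0.00217

SE* = 0.0466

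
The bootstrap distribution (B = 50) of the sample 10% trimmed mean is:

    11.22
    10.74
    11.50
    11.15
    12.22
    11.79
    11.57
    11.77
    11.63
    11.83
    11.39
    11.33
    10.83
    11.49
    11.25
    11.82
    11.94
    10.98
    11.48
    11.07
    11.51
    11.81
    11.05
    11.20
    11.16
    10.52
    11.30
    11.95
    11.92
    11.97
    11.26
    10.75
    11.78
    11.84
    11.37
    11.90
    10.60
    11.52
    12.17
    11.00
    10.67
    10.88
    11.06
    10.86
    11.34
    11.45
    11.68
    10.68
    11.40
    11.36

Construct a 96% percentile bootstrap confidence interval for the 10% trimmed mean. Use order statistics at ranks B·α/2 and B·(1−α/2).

(10.52, 12.17)

Sorted replicates: 10.52, 10.60, 10.67, 10.68, 10.74, 10.75, 10.83, 10.86, 10.88, 10.98, 11.00, 11.05, 11.06, 11.07, 11.15, 11.16, 11.20, 11.22, 11.25, 11.26, 11.30, 11.33, 11.34, 11.36, 11.37, 11.39, 11.40, 11.45, 11.48, 11.49, 11.50, 11.51, 11.52, 11.57, 11.63, 11.68, 11.77, 11.78, 11.79, 11.81, 11.82, 11.83, 11.84, 11.90, 11.92, 11.94, 11.95, 11.97, 12.17, 12.22
α = 0.04; lower rank = 50 × 0.020 = 1; upper rank = 50 × 0.980 = 49.
The 1st smallest replicate is 10.52; the 49th is 12.17.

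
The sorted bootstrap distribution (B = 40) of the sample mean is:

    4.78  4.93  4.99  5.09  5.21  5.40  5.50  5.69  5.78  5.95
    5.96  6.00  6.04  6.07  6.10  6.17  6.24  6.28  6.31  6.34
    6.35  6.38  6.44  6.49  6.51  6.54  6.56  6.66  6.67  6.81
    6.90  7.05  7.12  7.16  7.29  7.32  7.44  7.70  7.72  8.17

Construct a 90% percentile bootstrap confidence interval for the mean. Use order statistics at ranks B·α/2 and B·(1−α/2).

α = 0.10; lower rank = 40 × 0.050 = 2; upper rank = 40 × 0.950 = 38.
The 2nd smallest replicate is 4.93; the 38th is 7.70.

(4.93, 7.70)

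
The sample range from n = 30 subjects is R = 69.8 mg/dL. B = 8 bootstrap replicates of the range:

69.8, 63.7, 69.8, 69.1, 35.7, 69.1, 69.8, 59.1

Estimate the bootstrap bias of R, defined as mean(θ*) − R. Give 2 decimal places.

bias = −6.54

mean(θ*) = (69.8 + 63.7 + 69.8 + 69.1 + 35.7 + 69.1 + 69.8 + 59.1) / 8 = 63.262
bias = 63.262 − 69.8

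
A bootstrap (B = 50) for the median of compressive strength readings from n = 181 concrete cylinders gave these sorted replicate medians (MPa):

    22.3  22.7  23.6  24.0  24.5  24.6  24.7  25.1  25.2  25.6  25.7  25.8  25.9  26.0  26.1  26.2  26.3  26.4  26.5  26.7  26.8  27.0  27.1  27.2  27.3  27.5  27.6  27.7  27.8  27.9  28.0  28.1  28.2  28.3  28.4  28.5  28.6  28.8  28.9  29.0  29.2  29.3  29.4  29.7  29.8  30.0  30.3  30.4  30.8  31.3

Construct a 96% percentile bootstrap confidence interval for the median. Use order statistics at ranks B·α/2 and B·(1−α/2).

(22.3, 30.8)

α = 0.04; lower rank = 50 × 0.020 = 1; upper rank = 50 × 0.980 = 49.
The 1st smallest replicate is 22.3; the 49th is 30.8.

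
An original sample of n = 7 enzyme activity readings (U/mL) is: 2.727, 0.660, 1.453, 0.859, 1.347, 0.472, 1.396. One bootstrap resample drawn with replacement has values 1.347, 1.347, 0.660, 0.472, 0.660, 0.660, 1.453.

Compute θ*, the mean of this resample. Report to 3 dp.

θ* = 0.943

Mean = (1.347 + 1.347 + 0.660 + 0.472 + 0.660 + 0.660 + 1.453) / 7 = 6.5990 / 7 = 0.943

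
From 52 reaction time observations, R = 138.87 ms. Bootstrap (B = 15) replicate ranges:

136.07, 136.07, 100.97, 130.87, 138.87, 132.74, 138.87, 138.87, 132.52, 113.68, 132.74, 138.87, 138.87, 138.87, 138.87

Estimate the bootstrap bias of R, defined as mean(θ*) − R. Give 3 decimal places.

mean(θ*) = (136.07 + 136.07 + 100.97 + 130.87 + 138.87 + 132.74 + 138.87 + 138.87 + 132.52 + 113.68 + 132.74 + 138.87 + 138.87 + 138.87 + 138.87) / 15 = 132.5167
bias = 132.5167 − 138.87

bias = −6.353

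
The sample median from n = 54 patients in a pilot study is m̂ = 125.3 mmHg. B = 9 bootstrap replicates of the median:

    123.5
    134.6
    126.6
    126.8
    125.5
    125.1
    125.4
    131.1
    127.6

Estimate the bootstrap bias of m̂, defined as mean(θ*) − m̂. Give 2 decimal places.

bias = +2.06

mean(θ*) = (123.5 + 134.6 + 126.6 + 126.8 + 125.5 + 125.1 + 125.4 + 131.1 + 127.6) / 9 = 127.356
bias = 127.356 − 125.3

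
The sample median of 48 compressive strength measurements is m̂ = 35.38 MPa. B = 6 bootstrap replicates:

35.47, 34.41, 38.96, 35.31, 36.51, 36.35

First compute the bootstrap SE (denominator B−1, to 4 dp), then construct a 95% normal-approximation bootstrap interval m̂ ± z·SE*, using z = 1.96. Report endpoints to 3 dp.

(32.311, 38.449)

Mean of replicates = 36.1683; sum of squared deviations = 12.2593; SE* = √(12.2593/5) = 1.5658
Margin = 1.96 × 1.5658 = 3.0690
Interval: 35.38 ± 3.0690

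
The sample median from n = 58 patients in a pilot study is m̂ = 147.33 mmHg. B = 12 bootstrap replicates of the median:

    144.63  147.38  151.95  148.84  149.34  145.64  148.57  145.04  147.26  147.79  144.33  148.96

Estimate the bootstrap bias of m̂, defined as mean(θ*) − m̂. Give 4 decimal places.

bias = +0.1475

mean(θ*) = (144.63 + 147.38 + 151.95 + 148.84 + 149.34 + 145.64 + 148.57 + 145.04 + 147.26 + 147.79 + 144.33 + 148.96) / 12 = 147.47750
bias = 147.47750 − 147.33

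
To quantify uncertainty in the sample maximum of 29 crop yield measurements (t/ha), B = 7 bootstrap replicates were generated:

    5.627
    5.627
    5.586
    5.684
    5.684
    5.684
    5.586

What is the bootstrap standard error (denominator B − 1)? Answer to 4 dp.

SE* = 0.0447

Bootstrap SE is the standard deviation of the 7 replicate maximums.
Mean of replicates: (5.627 + 5.627 + 5.586 + 5.684 + 5.684 + 5.684 + 5.586) / 7 = 39.47800 / 7 = 5.63971
Sum of squared deviations: (−0.01271)² + (−0.01271)² + (−0.05371)² + (+0.04429)² + (+0.04429)² + (+0.04429)² + (−0.05371)² = 0.01198
Variance = 0.01198 / 6 = 0.00200
SE* = √0.00200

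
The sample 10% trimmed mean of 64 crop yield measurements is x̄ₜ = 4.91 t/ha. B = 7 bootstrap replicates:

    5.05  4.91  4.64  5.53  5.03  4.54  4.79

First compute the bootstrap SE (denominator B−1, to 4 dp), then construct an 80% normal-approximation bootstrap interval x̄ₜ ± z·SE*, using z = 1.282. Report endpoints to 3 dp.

(4.491, 5.329)

Mean of replicates = 4.9271; sum of squared deviations = 0.6405; SE* = √(0.6405/6) = 0.3267
Margin = 1.282 × 0.3267 = 0.4188
Interval: 4.91 ± 0.4188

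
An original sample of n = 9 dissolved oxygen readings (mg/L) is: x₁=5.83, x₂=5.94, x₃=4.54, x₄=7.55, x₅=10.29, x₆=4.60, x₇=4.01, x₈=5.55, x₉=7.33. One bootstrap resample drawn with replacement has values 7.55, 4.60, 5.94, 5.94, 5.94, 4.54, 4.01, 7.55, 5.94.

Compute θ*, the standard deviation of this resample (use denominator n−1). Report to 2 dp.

θ* = 1.25

Mean = 5.7789; sum of squared deviations = 12.4311
s² = 12.4311 / 8 = 1.5539
s = √1.5539 = 1.25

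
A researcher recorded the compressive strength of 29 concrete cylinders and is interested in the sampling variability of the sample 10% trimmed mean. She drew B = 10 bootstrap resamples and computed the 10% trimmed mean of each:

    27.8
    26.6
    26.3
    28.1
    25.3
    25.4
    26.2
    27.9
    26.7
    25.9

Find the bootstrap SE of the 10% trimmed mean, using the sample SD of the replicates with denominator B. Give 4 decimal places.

Bootstrap SE is the standard deviation of the 10 replicate 10% trimmed means.
Mean of replicates: (27.8 + 26.6 + 26.3 + 28.1 + 25.3 + 25.4 + 26.2 + 27.9 + 26.7 + 25.9) / 10 = 266.20000 / 10 = 26.62000
Sum of squared deviations: (+1.18000)² + (−0.02000)² + (−0.32000)² + (+1.48000)² + (−1.32000)² + (−1.22000)² + (−0.42000)² + (+1.28000)² + (+0.08000)² + (−0.72000)² = 9.25600
Variance = 9.25600 / 10 = 0.92560
SE* = √0.92560

SE* = 0.9621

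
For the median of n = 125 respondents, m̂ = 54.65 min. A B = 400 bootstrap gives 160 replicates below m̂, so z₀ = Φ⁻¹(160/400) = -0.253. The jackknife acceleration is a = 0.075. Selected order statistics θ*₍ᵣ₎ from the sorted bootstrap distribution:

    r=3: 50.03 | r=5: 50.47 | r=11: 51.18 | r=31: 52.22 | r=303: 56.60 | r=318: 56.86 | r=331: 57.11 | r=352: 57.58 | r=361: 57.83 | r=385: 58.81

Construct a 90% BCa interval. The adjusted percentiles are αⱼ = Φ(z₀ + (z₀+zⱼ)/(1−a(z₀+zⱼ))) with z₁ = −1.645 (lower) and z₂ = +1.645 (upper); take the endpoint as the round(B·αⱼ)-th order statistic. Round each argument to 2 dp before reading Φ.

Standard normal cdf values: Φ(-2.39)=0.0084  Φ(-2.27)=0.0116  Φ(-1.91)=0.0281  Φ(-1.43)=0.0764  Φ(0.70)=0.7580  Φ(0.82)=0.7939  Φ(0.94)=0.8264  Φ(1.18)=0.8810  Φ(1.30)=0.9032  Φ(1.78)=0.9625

(51.18, 57.83)

Lower: z₀ + z₁ = -0.253 + (-1.645) = -1.898; 1 − a(z₀+z₁) = 1 − (0.075)(-1.898) = 1.1423; argument = -0.253 + (-1.898)/1.1423 = -1.9145 → -1.91.
α₁ = Φ(-1.91) = 0.0281; rank = round(400 × 0.0281) = 11; θ*₍11₎ = 51.18.
Upper: z₀ + z₂ = 1.392; 1 − a(z₀+z₂) = 0.8956; argument = 1.3013 → 1.30; α₂ = 0.9032; rank = 361; θ*₍361₎ = 57.83.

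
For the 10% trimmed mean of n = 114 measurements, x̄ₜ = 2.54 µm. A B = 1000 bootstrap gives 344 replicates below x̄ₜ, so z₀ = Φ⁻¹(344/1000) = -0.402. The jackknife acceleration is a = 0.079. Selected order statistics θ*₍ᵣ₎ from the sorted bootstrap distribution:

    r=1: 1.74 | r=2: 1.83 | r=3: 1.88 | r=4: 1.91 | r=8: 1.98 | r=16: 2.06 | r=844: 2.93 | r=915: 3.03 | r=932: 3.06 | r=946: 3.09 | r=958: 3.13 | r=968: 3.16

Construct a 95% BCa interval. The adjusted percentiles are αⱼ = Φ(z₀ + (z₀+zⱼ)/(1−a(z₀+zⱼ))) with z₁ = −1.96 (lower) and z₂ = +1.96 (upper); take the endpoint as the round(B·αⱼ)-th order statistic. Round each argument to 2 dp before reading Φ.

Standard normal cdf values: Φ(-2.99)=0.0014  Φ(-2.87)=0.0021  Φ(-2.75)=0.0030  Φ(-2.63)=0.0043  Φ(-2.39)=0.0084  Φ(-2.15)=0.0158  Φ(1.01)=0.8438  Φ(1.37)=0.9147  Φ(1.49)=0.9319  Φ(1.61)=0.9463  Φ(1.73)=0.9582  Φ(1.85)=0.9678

(1.98, 3.03)

Lower: z₀ + z₁ = -0.402 + (-1.960) = -2.362; 1 − a(z₀+z₁) = 1 − (0.079)(-2.362) = 1.1866; argument = -0.402 + (-2.362)/1.1866 = -2.3926 → -2.39.
α₁ = Φ(-2.39) = 0.0084; rank = round(1000 × 0.0084) = 8; θ*₍8₎ = 1.98.
Upper: z₀ + z₂ = 1.558; 1 − a(z₀+z₂) = 0.8769; argument = 1.3747 → 1.37; α₂ = 0.9147; rank = 915; θ*₍915₎ = 3.03.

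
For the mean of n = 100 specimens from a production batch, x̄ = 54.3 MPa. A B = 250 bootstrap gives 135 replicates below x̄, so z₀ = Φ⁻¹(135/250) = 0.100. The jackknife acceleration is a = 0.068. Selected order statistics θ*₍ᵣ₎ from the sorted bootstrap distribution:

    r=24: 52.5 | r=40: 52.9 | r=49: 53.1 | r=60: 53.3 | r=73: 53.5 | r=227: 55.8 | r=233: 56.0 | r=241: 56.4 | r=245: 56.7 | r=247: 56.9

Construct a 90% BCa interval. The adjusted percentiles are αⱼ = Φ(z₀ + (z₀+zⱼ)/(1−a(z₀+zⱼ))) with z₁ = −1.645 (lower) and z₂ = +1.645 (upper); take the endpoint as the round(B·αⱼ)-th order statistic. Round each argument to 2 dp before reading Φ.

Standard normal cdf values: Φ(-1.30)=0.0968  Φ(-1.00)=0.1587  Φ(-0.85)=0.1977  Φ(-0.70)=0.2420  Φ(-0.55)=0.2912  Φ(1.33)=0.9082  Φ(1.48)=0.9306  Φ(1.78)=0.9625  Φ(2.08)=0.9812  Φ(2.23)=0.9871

(52.5, 56.7)

Lower: z₀ + z₁ = 0.100 + (-1.645) = -1.545; 1 − a(z₀+z₁) = 1 − (0.068)(-1.545) = 1.1051; argument = 0.100 + (-1.545)/1.1051 = -1.2981 → -1.30.
α₁ = Φ(-1.30) = 0.0968; rank = round(250 × 0.0968) = 24; θ*₍24₎ = 52.5.
Upper: z₀ + z₂ = 1.745; 1 − a(z₀+z₂) = 0.8813; argument = 2.0799 → 2.08; α₂ = 0.9812; rank = 245; θ*₍245₎ = 56.7.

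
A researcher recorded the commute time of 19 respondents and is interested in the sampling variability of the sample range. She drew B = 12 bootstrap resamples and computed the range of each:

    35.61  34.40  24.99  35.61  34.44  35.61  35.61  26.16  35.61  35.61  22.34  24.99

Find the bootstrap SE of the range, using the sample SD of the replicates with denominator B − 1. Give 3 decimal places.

Bootstrap SE is the standard deviation of the 12 replicate ranges.
Mean of replicates: (35.61 + 34.40 + 24.99 + 35.61 + 34.44 + 35.61 + 35.61 + 26.16 + 35.61 + 35.61 + 22.34 + 24.99) / 12 = 380.9800 / 12 = 31.7483
Sum of squared deviations: (+3.8617)² + (+2.6517)² + (−6.7583)² + (+3.8617)² + (+2.6917)² + (+3.8617)² + (+3.8617)² + (−5.5883)² + (+3.8617)² + (+3.8617)² + (−9.4083)² + (−6.7583)² = 314.8476
Variance = 314.8476 / 11 = 28.6225
SE* = √28.6225

SE* = 5.350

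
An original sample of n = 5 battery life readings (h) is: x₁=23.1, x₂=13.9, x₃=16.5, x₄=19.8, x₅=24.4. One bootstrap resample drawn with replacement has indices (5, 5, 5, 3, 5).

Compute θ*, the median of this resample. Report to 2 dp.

Resample values: 24.4, 24.4, 24.4, 16.5, 24.4.
Sorted: 16.5, 24.4, 24.4, 24.4, 24.4
Median = middle value = 24.40

θ* = 24.40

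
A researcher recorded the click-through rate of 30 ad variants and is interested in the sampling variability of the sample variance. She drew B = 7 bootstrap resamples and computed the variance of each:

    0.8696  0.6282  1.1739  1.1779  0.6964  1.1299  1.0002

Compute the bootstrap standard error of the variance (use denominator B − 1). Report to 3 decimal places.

Bootstrap SE is the standard deviation of the 7 replicate variances.
Mean of replicates: (0.8696 + 0.6282 + 1.1739 + 1.1779 + 0.6964 + 1.1299 + 1.0002) / 7 = 6.67610 / 7 = 0.95373
Sum of squared deviations: (−0.08413)² + (−0.32553)² + (+0.22017)² + (+0.22417)² + (−0.25733)² + (+0.17617)² + (+0.04647)² = 0.31119
Variance = 0.31119 / 6 = 0.05186
SE* = √0.05186

SE* = 0.228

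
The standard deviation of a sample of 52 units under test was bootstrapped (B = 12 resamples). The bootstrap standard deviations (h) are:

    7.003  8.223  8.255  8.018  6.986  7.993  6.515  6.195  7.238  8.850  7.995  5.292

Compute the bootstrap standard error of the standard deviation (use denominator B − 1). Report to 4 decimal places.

SE* = 1.0281

Bootstrap SE is the standard deviation of the 12 replicate standard deviations.
Mean of replicates: (7.003 + 8.223 + 8.255 + 8.018 + 6.986 + 7.993 + 6.515 + 6.195 + 7.238 + 8.850 + 7.995 + 5.292) / 12 = 88.56300 / 12 = 7.38025
Sum of squared deviations: (−0.37725)² + (+0.84275)² + (+0.87475)² + (+0.63775)² + (−0.39425)² + (+0.61275)² + (−0.86525)² + (−1.18525)² + (−0.14225)² + (+1.46975)² + (+0.61475)² + (−2.08825)² = 11.62793
Variance = 11.62793 / 11 = 1.05708
SE* = √1.05708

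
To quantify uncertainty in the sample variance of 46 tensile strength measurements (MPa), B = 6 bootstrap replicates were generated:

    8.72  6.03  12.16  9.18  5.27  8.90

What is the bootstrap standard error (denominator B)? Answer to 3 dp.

Bootstrap SE is the standard deviation of the 6 replicate variances.
Mean of replicates: (8.72 + 6.03 + 12.16 + 9.18 + 5.27 + 8.90) / 6 = 50.2600 / 6 = 8.3767
Sum of squared deviations: (+0.3433)² + (−2.3467)² + (+3.7833)² + (+0.8033)² + (−3.1067)² + (+0.5233)² = 30.5089
Variance = 30.5089 / 6 = 5.0848
SE* = √5.0848

SE* = 2.255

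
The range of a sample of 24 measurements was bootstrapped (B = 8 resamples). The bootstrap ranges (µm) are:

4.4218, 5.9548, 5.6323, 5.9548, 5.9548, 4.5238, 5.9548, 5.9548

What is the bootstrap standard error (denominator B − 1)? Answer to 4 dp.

Bootstrap SE is the standard deviation of the 8 replicate ranges.
Mean of replicates: (4.4218 + 5.9548 + 5.6323 + 5.9548 + 5.9548 + 4.5238 + 5.9548 + 5.9548) / 8 = 44.35190 / 8 = 5.54399
Sum of squared deviations: (−1.12219)² + (+0.41081)² + (+0.08831)² + (+0.41081)² + (+0.41081)² + (−1.02019)² + (+0.41081)² + (+0.41081)² = 3.15172
Variance = 3.15172 / 7 = 0.45025
SE* = √0.45025

SE* = 0.6710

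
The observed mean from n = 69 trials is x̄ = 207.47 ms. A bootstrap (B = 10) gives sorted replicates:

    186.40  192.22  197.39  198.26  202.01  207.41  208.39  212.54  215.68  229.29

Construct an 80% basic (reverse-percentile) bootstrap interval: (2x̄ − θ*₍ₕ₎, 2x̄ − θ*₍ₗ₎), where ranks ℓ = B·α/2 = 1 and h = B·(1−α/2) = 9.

(199.26, 228.54)

Percentile endpoints at ranks 1 and 9: θ*₍1₎ = 186.40, θ*₍9₎ = 215.68.
Basic interval reflects these around x̄:
  lower = 2 × 207.47 − 215.68 = 199.26
  upper = 2 × 207.47 − 186.40 = 228.54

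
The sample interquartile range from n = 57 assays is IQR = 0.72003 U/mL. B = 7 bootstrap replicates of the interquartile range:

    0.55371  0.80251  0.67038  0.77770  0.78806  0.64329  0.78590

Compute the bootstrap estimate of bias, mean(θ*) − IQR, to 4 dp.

mean(θ*) = (0.55371 + 0.80251 + 0.67038 + 0.77770 + 0.78806 + 0.64329 + 0.78590) / 7 = 0.71736
bias = 0.71736 − 0.72003

bias = −0.0027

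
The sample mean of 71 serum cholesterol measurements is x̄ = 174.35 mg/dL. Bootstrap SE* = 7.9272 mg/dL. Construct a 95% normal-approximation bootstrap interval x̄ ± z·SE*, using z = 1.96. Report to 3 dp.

(158.813, 189.887)

Margin = 1.96 × 7.9272 = 15.5373
Interval: 174.35 ± 15.5373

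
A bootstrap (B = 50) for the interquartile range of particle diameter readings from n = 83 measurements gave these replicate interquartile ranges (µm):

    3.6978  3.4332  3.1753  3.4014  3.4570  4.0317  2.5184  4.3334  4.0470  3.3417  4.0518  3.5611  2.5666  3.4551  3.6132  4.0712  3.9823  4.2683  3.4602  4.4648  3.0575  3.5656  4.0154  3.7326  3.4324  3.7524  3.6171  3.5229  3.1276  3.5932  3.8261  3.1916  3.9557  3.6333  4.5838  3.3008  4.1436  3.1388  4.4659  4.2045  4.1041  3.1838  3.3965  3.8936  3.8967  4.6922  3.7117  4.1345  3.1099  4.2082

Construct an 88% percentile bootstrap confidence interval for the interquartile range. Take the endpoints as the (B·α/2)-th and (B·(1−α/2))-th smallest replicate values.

(3.0575, 4.4648)

Sorted replicates: 2.5184, 2.5666, 3.0575, 3.1099, 3.1276, 3.1388, 3.1753, 3.1838, 3.1916, 3.3008, 3.3417, 3.3965, 3.4014, 3.4324, 3.4332, 3.4551, 3.4570, 3.4602, 3.5229, 3.5611, 3.5656, 3.5932, 3.6132, 3.6171, 3.6333, 3.6978, 3.7117, 3.7326, 3.7524, 3.8261, 3.8936, 3.8967, 3.9557, 3.9823, 4.0154, 4.0317, 4.0470, 4.0518, 4.0712, 4.1041, 4.1345, 4.1436, 4.2045, 4.2082, 4.2683, 4.3334, 4.4648, 4.4659, 4.5838, 4.6922
α = 0.12; lower rank = 50 × 0.060 = 3; upper rank = 50 × 0.940 = 47.
The 3rd smallest replicate is 3.0575; the 47th is 4.4648.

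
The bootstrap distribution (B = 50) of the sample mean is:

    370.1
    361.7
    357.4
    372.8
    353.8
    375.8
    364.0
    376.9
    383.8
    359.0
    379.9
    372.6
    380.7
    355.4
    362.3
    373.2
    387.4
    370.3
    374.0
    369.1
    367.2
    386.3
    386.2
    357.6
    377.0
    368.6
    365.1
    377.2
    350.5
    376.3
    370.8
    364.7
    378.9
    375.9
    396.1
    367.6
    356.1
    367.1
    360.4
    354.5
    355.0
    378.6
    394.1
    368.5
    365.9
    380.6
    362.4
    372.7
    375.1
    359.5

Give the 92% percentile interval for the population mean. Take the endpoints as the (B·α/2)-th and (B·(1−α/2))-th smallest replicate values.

Sorted replicates: 350.5, 353.8, 354.5, 355.0, 355.4, 356.1, 357.4, 357.6, 359.0, 359.5, 360.4, 361.7, 362.3, 362.4, 364.0, 364.7, 365.1, 365.9, 367.1, 367.2, 367.6, 368.5, 368.6, 369.1, 370.1, 370.3, 370.8, 372.6, 372.7, 372.8, 373.2, 374.0, 375.1, 375.8, 375.9, 376.3, 376.9, 377.0, 377.2, 378.6, 378.9, 379.9, 380.6, 380.7, 383.8, 386.2, 386.3, 387.4, 394.1, 396.1
α = 0.08; lower rank = 50 × 0.040 = 2; upper rank = 50 × 0.960 = 48.
The 2nd smallest replicate is 353.8; the 48th is 387.4.

(353.8, 387.4)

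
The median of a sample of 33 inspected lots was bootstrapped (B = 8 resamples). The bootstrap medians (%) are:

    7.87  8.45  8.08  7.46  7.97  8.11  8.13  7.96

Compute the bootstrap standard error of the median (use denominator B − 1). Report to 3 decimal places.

SE* = 0.280

Bootstrap SE is the standard deviation of the 8 replicate medians.
Mean of replicates: (7.87 + 8.45 + 8.08 + 7.46 + 7.97 + 8.11 + 8.13 + 7.96) / 8 = 64.0300 / 8 = 8.0038
Sum of squared deviations: (−0.1338)² + (+0.4462)² + (+0.0762)² + (−0.5438)² + (−0.0338)² + (+0.1062)² + (+0.1263)² + (−0.0438)² = 0.5488
Variance = 0.5488 / 7 = 0.0784
SE* = √0.0784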